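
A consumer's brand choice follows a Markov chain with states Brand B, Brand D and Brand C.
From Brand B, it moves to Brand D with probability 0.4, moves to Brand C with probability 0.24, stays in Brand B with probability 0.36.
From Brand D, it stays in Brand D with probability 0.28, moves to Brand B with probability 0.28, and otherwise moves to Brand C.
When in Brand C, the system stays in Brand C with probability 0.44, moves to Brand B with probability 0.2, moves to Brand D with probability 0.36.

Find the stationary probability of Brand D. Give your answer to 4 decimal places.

Let the stationary distribution be π with π = πP and π_1 + π_2 + π_3 = 1.
π_1 = 0.36·π_1 + 0.28·π_2 + 0.2·π_3
π_2 = 0.4·π_1 + 0.28·π_2 + 0.36·π_3
Solving with the normalization constraint gives π = (0.2708, 0.3434, 0.3858).
So the stationary probability of Brand D is 0.3434.

0.3434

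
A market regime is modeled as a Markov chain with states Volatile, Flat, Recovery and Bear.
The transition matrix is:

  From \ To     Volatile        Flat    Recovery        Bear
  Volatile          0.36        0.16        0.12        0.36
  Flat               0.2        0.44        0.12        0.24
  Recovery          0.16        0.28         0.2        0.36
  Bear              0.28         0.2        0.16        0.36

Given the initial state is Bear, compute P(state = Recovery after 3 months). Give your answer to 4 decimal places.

0.1452

Propagate the distribution vector 3 months from Bear.
After 0 months: (0.0000, 0.0000, 0.0000, 1.0000)
After 1 month: (0.2800, 0.2000, 0.1600, 0.3600)
After 2 months: (0.2672, 0.2496, 0.1472, 0.3360)
After 3 months: (0.2637, 0.2610, 0.1452, 0.3300)
P(in Recovery after 3 months) = 0.1452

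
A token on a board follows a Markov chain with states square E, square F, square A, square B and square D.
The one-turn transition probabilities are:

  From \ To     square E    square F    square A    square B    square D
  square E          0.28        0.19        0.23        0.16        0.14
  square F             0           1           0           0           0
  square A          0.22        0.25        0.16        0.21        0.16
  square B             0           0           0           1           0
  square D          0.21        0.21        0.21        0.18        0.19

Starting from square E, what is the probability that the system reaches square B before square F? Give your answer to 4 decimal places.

Let h(s) be the probability of absorption at square B starting from transient state s. Then h(square B) = 1 and h(square F) = 0. By first-step analysis:
h(square E) = 0.28·h(square E) + 0.19·0 + 0.23·h(square A) + 0.16·1 + 0.14·h(square D)
h(square A) = 0.22·h(square E) + 0.25·0 + 0.16·h(square A) + 0.21·1 + 0.16·h(square D)
h(square D) = 0.21·h(square E) + 0.21·0 + 0.21·h(square A) + 0.18·1 + 0.19·h(square D)
Solving: h(square E) = 0.4577, h(square A) = 0.4574, h(square D) = 0.4595.
Starting from square E, the probability is 0.4577.

0.4577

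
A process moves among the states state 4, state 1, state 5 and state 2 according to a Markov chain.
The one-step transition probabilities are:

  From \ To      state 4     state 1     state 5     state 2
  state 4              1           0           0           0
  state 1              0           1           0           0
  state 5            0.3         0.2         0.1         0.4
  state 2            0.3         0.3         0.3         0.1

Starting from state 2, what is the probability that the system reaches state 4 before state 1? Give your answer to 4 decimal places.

Let h(s) be the probability of absorption at state 4 starting from transient state s. Then h(state 4) = 1 and h(state 1) = 0. By first-step analysis:
h(state 5) = 0.3·1 + 0.2·0 + 0.1·h(state 5) + 0.4·h(state 2)
h(state 2) = 0.3·1 + 0.3·0 + 0.3·h(state 5) + 0.1·h(state 2)
Solving: h(state 5) = 0.5652, h(state 2) = 0.5217.
Starting from state 2, the probability is 0.5217.

0.5217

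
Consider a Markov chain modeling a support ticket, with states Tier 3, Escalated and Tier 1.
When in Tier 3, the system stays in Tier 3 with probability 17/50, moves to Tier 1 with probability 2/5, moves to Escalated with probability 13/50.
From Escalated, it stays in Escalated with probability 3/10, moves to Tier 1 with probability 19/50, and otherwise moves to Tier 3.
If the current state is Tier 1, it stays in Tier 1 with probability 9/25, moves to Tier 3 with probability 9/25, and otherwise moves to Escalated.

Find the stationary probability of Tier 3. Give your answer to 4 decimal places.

Let the stationary distribution be π with π = πP and π_1 + π_2 + π_3 = 1.
π_1 = 0.34·π_1 + 0.32·π_2 + 0.36·π_3
π_2 = 0.26·π_1 + 0.3·π_2 + 0.28·π_3
Solving with the normalization constraint gives π = (0.3420, 0.2787, 0.3793).
So the stationary probability of Tier 3 is 0.3420.

0.3420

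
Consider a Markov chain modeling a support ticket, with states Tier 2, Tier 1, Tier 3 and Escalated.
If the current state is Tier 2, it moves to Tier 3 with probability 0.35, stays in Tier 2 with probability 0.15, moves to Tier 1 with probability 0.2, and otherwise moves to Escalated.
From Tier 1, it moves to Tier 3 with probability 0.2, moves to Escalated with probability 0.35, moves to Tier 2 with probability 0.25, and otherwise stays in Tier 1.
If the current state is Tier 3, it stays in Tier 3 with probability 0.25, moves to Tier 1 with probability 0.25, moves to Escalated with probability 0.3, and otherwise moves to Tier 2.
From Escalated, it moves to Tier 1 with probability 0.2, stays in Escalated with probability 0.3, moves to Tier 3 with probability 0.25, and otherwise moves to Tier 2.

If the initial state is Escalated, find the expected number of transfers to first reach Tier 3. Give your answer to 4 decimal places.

3.8062

Let t(s) be the expected number of transfers to first reach Tier 3 from state s, with t(Tier 3) = 0. Conditioning on the first transfer:
t(Tier 2) = 1 + 0.15·t(Tier 2) + 0.2·t(Tier 1) + 0.3·t(Escalated)
t(Tier 1) = 1 + 0.25·t(Tier 2) + 0.2·t(Tier 1) + 0.35·t(Escalated)
t(Escalated) = 1 + 0.25·t(Tier 2) + 0.2·t(Tier 1) + 0.3·t(Escalated)
Solving: t(Tier 2) = 3.4602, t(Tier 1) = 3.9965, t(Escalated) = 3.8062.
Expected transfers from Escalated to Tier 3: 3.8062.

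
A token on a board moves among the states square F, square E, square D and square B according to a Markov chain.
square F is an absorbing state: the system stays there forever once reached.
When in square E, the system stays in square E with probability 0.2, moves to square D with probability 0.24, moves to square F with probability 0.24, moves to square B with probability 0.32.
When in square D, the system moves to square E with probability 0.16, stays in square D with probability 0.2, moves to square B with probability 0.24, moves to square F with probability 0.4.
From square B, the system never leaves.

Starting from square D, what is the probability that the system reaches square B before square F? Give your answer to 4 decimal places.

Let h(s) be the probability of absorption at square B starting from transient state s. Then h(square B) = 1 and h(square F) = 0. By first-step analysis:
h(square E) = 0.24·0 + 0.2·h(square E) + 0.24·h(square D) + 0.32·1
h(square D) = 0.4·0 + 0.16·h(square E) + 0.2·h(square D) + 0.24·1
Solving: h(square E) = 0.5213, h(square D) = 0.4043.
Starting from square D, the probability is 0.4043.

0.4043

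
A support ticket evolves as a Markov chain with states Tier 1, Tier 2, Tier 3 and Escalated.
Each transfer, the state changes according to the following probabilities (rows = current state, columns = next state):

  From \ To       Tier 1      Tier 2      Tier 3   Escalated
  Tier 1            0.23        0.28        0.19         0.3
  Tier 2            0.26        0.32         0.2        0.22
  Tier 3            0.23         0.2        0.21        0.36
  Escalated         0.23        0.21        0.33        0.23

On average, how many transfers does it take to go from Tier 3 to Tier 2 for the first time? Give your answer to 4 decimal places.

4.5154

Let t(s) be the expected number of transfers to first reach Tier 2 from state s, with t(Tier 2) = 0. Conditioning on the first transfer:
t(Tier 1) = 1 + 0.23·t(Tier 1) + 0.19·t(Tier 3) + 0.3·t(Escalated)
t(Tier 3) = 1 + 0.23·t(Tier 1) + 0.21·t(Tier 3) + 0.36·t(Escalated)
t(Escalated) = 1 + 0.23·t(Tier 1) + 0.33·t(Tier 3) + 0.23·t(Escalated)
Solving: t(Tier 1) = 4.1566, t(Tier 3) = 4.5154, t(Escalated) = 4.4755.
Expected transfers from Tier 3 to Tier 2: 4.5154.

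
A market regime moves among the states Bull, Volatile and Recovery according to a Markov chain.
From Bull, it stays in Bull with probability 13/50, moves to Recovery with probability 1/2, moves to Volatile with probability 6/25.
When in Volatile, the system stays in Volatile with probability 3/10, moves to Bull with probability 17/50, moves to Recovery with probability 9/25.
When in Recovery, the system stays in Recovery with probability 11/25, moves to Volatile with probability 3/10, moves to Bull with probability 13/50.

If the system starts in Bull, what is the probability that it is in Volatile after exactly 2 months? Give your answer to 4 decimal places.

Sum over the intermediate state after 1 month:
P = P(Bull→Bull)·P(Bull→Volatile) + P(Bull→Volatile)·P(Volatile→Volatile) + P(Bull→Recovery)·P(Recovery→Volatile)
  = 0.26×0.24 + 0.24×0.3 + 0.5×0.3
  = 0.0624 + 0.0720 + 0.1500 = 0.2844

0.2844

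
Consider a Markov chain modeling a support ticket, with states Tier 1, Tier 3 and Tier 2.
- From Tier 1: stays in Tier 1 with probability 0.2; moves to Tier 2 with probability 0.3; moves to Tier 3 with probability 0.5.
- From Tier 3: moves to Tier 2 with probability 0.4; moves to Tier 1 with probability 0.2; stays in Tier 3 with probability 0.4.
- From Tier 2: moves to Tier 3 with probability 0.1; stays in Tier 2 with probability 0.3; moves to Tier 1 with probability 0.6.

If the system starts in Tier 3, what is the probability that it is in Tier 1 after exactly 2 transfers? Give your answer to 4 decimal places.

Sum over the intermediate state after 1 transfer:
P = P(Tier 3→Tier 1)·P(Tier 1→Tier 1) + P(Tier 3→Tier 3)·P(Tier 3→Tier 1) + P(Tier 3→Tier 2)·P(Tier 2→Tier 1)
  = 0.2×0.2 + 0.4×0.2 + 0.4×0.6
  = 0.0400 + 0.0800 + 0.2400 = 0.3600

0.3600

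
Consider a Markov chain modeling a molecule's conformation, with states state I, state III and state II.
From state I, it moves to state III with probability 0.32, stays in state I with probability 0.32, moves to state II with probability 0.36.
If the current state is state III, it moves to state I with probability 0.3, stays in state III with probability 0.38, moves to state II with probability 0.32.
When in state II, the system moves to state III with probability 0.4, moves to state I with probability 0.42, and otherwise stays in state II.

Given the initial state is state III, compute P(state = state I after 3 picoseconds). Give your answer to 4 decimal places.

Propagate the distribution vector 3 picoseconds from state III.
After 0 picoseconds: (0.0000, 1.0000, 0.0000)
After 1 picosecond: (0.3000, 0.3800, 0.3200)
After 2 picoseconds: (0.3444, 0.3684, 0.2872)
After 3 picoseconds: (0.3414, 0.3651, 0.2936)
P(in state I after 3 picoseconds) = 0.3414

0.3414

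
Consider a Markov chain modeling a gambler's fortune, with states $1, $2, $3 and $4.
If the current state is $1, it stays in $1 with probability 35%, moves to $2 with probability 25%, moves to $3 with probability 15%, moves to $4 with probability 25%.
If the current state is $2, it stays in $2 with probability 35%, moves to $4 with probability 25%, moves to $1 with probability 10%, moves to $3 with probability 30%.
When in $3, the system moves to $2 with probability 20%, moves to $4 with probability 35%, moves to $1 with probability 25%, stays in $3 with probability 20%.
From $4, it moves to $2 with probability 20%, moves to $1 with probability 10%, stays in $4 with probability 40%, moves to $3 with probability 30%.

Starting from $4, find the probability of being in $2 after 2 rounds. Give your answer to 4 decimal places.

0.2350

Propagate the distribution vector 2 rounds from $4.
After 0 rounds: (0.0000, 0.0000, 0.0000, 1.0000)
After 1 round: (0.1000, 0.2000, 0.3000, 0.4000)
After 2 rounds: (0.1700, 0.2350, 0.2550, 0.3400)
P(in $2 after 2 rounds) = 0.2350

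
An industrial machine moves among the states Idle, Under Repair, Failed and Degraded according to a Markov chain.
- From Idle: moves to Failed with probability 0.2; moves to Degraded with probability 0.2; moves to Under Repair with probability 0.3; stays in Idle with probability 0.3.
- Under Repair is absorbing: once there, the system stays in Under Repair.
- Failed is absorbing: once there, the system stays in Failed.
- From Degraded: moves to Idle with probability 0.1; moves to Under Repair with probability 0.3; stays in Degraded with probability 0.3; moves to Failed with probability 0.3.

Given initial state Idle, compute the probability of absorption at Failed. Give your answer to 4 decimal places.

0.4255

Let h(s) be the probability of absorption at Failed starting from transient state s. Then h(Failed) = 1 and h(Under Repair) = 0. By first-step analysis:
h(Idle) = 0.3·h(Idle) + 0.3·0 + 0.2·1 + 0.2·h(Degraded)
h(Degraded) = 0.1·h(Idle) + 0.3·0 + 0.3·1 + 0.3·h(Degraded)
Solving: h(Idle) = 0.4255, h(Degraded) = 0.4894.
Starting from Idle, the probability is 0.4255.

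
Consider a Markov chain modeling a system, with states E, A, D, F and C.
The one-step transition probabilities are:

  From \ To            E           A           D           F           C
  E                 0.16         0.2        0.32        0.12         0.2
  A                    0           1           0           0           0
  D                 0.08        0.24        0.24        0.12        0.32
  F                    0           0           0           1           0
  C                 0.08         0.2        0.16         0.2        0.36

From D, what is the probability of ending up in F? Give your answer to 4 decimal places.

Let h(s) be the probability of absorption at F starting from transient state s. Then h(F) = 1 and h(A) = 0. By first-step analysis:
h(E) = 0.16·h(E) + 0.2·0 + 0.32·h(D) + 0.12·1 + 0.2·h(C)
h(D) = 0.08·h(E) + 0.24·0 + 0.24·h(D) + 0.12·1 + 0.32·h(C)
h(C) = 0.08·h(E) + 0.2·0 + 0.16·h(D) + 0.2·1 + 0.36·h(C)
Solving: h(E) = 0.4031, h(D) = 0.3947, h(C) = 0.4616.
Starting from D, the probability is 0.3947.

0.3947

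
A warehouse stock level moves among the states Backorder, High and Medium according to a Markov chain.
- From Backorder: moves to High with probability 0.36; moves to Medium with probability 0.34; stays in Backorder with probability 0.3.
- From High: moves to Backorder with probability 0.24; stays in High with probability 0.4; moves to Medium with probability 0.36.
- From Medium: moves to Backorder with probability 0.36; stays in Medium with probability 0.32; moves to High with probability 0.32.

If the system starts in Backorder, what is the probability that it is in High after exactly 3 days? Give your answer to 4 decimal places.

Propagate the distribution vector 3 days from Backorder.
After 0 days: (1.0000, 0.0000, 0.0000)
After 1 day: (0.3000, 0.3600, 0.3400)
After 2 days: (0.2988, 0.3608, 0.3404)
After 3 days: (0.2988, 0.3608, 0.3404)
P(in High after 3 days) = 0.3608

0.3608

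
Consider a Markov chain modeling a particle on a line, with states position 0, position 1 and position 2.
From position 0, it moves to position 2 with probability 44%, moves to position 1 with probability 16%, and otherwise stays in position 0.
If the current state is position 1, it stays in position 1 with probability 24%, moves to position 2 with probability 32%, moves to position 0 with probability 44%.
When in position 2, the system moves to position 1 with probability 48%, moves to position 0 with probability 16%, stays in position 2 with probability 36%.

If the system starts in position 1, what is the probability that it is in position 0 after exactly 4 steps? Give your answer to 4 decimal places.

Propagate the distribution vector 4 steps from position 1.
After 0 steps: (0.0000, 1.0000, 0.0000)
After 1 step: (0.4400, 0.2400, 0.3200)
After 2 steps: (0.3328, 0.2816, 0.3856)
After 3 steps: (0.3187, 0.3059, 0.3754)
After 4 steps: (0.3222, 0.3046, 0.3733)
P(in position 0 after 4 steps) = 0.3222

0.3222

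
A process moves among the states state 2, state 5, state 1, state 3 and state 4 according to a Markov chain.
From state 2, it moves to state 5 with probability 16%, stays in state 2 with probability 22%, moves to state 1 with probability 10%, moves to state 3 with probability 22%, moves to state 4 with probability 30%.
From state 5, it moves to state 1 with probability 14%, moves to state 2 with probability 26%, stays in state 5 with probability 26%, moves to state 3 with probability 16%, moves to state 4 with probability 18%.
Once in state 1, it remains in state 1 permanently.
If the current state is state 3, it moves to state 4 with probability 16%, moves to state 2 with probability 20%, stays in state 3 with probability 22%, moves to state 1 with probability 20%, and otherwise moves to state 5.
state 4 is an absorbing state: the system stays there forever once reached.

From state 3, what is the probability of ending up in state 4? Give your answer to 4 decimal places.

Let h(s) be the probability of absorption at state 4 starting from transient state s. Then h(state 4) = 1 and h(state 1) = 0. By first-step analysis:
h(state 2) = 0.22·h(state 2) + 0.16·h(state 5) + 0.1·0 + 0.22·h(state 3) + 0.3·1
h(state 5) = 0.26·h(state 2) + 0.26·h(state 5) + 0.14·0 + 0.16·h(state 3) + 0.18·1
h(state 3) = 0.2·h(state 2) + 0.22·h(state 5) + 0.2·0 + 0.22·h(state 3) + 0.16·1
Solving: h(state 2) = 0.6585, h(state 5) = 0.5915, h(state 3) = 0.5408.
Starting from state 3, the probability is 0.5408.

0.5408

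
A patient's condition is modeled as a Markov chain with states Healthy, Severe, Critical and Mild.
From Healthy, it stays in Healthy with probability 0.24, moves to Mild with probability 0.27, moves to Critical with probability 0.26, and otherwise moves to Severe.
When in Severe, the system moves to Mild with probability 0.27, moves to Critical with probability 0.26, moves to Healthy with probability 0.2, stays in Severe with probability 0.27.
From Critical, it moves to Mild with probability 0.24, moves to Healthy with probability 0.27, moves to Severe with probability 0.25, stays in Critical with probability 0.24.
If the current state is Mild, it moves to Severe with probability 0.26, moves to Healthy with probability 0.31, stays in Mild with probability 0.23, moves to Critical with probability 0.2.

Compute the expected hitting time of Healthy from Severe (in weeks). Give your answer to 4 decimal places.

4.0883

Let t(s) be the expected number of weeks to first reach Healthy from state s, with t(Healthy) = 0. Conditioning on the first week:
t(Severe) = 1 + 0.27·t(Severe) + 0.26·t(Critical) + 0.27·t(Mild)
t(Critical) = 1 + 0.25·t(Severe) + 0.24·t(Critical) + 0.24·t(Mild)
t(Mild) = 1 + 0.26·t(Severe) + 0.2·t(Critical) + 0.23·t(Mild)
Solving: t(Severe) = 4.0883, t(Critical) = 3.8200, t(Mild) = 3.6714.
Expected weeks from Severe to Healthy: 4.0883.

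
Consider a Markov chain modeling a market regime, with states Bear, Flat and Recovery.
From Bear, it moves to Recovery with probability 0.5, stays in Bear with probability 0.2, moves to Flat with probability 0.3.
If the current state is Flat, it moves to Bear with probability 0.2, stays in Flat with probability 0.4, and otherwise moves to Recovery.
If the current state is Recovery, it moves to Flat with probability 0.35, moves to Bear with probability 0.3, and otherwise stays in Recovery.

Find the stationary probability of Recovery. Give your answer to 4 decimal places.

Let the stationary distribution be π with π = πP and π_1 + π_2 + π_3 = 1.
π_1 = 0.2·π_1 + 0.2·π_2 + 0.3·π_3
π_2 = 0.3·π_1 + 0.4·π_2 + 0.35·π_3
Solving with the normalization constraint gives π = (0.2404, 0.3558, 0.4038).
So the stationary probability of Recovery is 0.4038.

0.4038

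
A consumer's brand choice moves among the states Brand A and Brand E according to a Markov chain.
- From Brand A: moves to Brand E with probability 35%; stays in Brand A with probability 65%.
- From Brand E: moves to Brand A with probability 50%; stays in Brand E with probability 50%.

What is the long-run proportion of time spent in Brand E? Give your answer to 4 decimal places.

0.4118

Let the stationary distribution be π with π = πP and π_1 + π_2 = 1.
π_1 = 0.65·π_1 + 0.5·π_2
Solving with the normalization constraint gives π = (0.5882, 0.4118).
So the stationary probability of Brand E is 0.4118.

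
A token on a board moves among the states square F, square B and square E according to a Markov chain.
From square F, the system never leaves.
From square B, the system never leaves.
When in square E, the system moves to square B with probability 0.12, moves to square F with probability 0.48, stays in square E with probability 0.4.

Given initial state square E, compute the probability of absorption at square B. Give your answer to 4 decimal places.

Let h(s) be the probability of absorption at square B starting from transient state s. Then h(square B) = 1 and h(square F) = 0. By first-step analysis:
h(square E) = 0.48·0 + 0.12·1 + 0.4·h(square E)
Solving: h(square E) = 0.2000.
Starting from square E, the probability is 0.2000.

0.2000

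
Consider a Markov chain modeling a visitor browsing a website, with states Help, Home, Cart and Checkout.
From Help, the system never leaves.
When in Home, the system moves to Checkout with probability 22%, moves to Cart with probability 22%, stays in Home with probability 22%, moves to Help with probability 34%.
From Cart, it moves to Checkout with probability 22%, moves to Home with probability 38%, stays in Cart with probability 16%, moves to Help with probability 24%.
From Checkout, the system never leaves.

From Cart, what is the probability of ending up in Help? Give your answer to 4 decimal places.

0.5535

Let h(s) be the probability of absorption at Help starting from transient state s. Then h(Help) = 1 and h(Checkout) = 0. By first-step analysis:
h(Home) = 0.34·1 + 0.22·h(Home) + 0.22·h(Cart) + 0.22·0
h(Cart) = 0.24·1 + 0.38·h(Home) + 0.16·h(Cart) + 0.22·0
Solving: h(Home) = 0.5920, h(Cart) = 0.5535.
Starting from Cart, the probability is 0.5535.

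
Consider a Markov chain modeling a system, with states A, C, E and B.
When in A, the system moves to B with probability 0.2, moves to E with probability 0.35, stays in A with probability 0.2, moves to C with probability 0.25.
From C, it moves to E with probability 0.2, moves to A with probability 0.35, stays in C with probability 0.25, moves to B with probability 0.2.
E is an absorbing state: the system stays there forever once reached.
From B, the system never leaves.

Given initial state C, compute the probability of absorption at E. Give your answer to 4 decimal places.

Let h(s) be the probability of absorption at E starting from transient state s. Then h(E) = 1 and h(B) = 0. By first-step analysis:
h(A) = 0.2·h(A) + 0.25·h(C) + 0.35·1 + 0.2·0
h(C) = 0.35·h(A) + 0.25·h(C) + 0.2·1 + 0.2·0
Solving: h(A) = 0.6098, h(C) = 0.5512.
Starting from C, the probability is 0.5512.

0.5512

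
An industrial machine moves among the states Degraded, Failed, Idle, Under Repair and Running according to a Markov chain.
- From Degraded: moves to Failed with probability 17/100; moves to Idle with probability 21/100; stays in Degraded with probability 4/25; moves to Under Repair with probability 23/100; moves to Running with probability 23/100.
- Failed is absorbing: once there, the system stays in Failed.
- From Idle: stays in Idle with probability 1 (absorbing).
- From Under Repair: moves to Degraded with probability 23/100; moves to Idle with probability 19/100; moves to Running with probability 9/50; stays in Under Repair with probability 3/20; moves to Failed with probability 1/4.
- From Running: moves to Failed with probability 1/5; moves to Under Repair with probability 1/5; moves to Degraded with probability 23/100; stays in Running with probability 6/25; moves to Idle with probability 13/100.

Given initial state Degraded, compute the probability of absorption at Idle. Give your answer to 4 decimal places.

Let h(s) be the probability of absorption at Idle starting from transient state s. Then h(Idle) = 1 and h(Failed) = 0. By first-step analysis:
h(Degraded) = 0.16·h(Degraded) + 0.17·0 + 0.21·1 + 0.23·h(Under Repair) + 0.23·h(Running)
h(Under Repair) = 0.23·h(Degraded) + 0.25·0 + 0.19·1 + 0.15·h(Under Repair) + 0.18·h(Running)
h(Running) = 0.23·h(Degraded) + 0.2·0 + 0.13·1 + 0.2·h(Under Repair) + 0.24·h(Running)
Solving: h(Degraded) = 0.4933, h(Under Repair) = 0.4499, h(Running) = 0.4388.
Starting from Degraded, the probability is 0.4933.

0.4933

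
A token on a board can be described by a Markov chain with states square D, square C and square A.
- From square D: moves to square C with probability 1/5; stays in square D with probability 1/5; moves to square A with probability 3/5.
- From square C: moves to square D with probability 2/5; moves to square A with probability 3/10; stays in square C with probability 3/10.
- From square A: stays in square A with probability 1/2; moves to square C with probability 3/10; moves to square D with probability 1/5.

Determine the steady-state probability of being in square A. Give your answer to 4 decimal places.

0.4706

Let the stationary distribution be π with π = πP and π_1 + π_2 + π_3 = 1.
π_1 = 0.2·π_1 + 0.4·π_2 + 0.2·π_3
π_2 = 0.2·π_1 + 0.3·π_2 + 0.3·π_3
Solving with the normalization constraint gives π = (0.2549, 0.2745, 0.4706).
So the stationary probability of square A is 0.4706.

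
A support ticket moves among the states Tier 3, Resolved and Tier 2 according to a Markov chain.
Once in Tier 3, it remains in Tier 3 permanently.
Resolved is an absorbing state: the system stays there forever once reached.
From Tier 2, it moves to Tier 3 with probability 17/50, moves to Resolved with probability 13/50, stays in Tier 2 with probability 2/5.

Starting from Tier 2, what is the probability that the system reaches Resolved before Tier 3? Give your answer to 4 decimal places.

Let h(s) be the probability of absorption at Resolved starting from transient state s. Then h(Resolved) = 1 and h(Tier 3) = 0. By first-step analysis:
h(Tier 2) = 0.34·0 + 0.26·1 + 0.4·h(Tier 2)
Solving: h(Tier 2) = 0.4333.
Starting from Tier 2, the probability is 0.4333.

0.4333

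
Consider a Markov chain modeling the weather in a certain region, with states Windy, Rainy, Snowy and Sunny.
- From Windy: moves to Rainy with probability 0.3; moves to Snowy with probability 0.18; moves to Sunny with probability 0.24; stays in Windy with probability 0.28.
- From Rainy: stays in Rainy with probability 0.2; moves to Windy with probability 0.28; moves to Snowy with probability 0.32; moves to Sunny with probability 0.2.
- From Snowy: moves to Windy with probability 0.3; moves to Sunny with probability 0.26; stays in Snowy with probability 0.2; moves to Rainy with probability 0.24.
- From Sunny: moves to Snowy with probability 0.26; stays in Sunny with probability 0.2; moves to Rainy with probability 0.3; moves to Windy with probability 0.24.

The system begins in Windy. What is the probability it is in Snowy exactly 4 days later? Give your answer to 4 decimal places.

0.2391

Propagate the distribution vector 4 days from Windy.
After 0 days: (1.0000, 0.0000, 0.0000, 0.0000)
After 1 day: (0.2800, 0.3000, 0.1800, 0.2400)
After 2 days: (0.2740, 0.2592, 0.2448, 0.2220)
After 3 days: (0.2760, 0.2594, 0.2389, 0.2256)
After 4 days: (0.2758, 0.2597, 0.2391, 0.2254)
P(in Snowy after 4 days) = 0.2391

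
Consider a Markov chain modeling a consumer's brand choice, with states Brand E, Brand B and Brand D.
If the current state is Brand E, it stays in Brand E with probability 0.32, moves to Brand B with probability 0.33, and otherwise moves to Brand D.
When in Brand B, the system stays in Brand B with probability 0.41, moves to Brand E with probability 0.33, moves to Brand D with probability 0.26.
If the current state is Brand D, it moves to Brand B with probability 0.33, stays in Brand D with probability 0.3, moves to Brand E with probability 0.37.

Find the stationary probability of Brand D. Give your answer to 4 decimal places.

Let the stationary distribution be π with π = πP and π_1 + π_2 + π_3 = 1.
π_1 = 0.32·π_1 + 0.33·π_2 + 0.37·π_3
π_2 = 0.33·π_1 + 0.41·π_2 + 0.33·π_3
Solving with the normalization constraint gives π = (0.3387, 0.3587, 0.3026).
So the stationary probability of Brand D is 0.3026.

0.3026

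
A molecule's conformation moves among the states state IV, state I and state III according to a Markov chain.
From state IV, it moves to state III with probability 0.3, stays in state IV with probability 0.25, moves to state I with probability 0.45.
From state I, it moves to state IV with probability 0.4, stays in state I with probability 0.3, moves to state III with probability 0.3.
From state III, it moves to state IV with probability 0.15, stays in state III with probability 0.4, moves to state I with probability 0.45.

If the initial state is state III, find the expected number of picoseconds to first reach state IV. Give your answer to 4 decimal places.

4.0351

Let t(s) be the expected number of picoseconds to first reach state IV from state s, with t(state IV) = 0. Conditioning on the first picosecond:
t(state I) = 1 + 0.3·t(state I) + 0.3·t(state III)
t(state III) = 1 + 0.45·t(state I) + 0.4·t(state III)
Solving: t(state I) = 3.1579, t(state III) = 4.0351.
Expected picoseconds from state III to state IV: 4.0351.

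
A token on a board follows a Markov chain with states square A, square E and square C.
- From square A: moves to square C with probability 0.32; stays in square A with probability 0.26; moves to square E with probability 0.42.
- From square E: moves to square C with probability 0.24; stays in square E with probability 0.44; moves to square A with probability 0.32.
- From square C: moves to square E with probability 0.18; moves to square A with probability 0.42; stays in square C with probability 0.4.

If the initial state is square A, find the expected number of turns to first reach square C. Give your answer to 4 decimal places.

Let t(s) be the expected number of turns to first reach square C from state s, with t(square C) = 0. Conditioning on the first turn:
t(square A) = 1 + 0.26·t(square A) + 0.42·t(square E)
t(square E) = 1 + 0.32·t(square A) + 0.44·t(square E)
Solving: t(square A) = 3.5000, t(square E) = 3.7857.
Expected turns from square A to square C: 3.5000.

3.5000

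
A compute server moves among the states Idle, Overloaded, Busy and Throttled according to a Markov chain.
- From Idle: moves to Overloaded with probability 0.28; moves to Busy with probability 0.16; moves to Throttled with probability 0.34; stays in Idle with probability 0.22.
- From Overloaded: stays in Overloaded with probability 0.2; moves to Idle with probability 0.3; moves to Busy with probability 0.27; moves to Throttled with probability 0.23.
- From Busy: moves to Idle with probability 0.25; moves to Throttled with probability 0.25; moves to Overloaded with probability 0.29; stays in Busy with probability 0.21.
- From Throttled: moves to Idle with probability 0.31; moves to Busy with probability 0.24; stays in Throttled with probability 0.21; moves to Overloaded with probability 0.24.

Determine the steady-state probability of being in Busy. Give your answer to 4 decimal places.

0.2194

Let the stationary distribution be π with π = πP and π_1 + π_2 + π_3 + π_4 = 1.
π_1 = 0.22·π_1 + 0.3·π_2 + 0.25·π_3 + 0.31·π_4
π_2 = 0.28·π_1 + 0.2·π_2 + 0.29·π_3 + 0.24·π_4
π_3 = 0.16·π_1 + 0.27·π_2 + 0.21·π_3 + 0.24·π_4
Solving with the normalization constraint gives π = (0.2700, 0.2517, 0.2194, 0.2589).
So the stationary probability of Busy is 0.2194.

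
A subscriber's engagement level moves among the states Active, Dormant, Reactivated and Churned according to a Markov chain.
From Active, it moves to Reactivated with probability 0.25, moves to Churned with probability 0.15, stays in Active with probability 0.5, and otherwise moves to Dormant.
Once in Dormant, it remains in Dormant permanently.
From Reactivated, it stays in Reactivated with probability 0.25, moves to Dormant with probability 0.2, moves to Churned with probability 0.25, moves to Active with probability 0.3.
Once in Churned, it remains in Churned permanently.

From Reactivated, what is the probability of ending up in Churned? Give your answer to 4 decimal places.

Let h(s) be the probability of absorption at Churned starting from transient state s. Then h(Churned) = 1 and h(Dormant) = 0. By first-step analysis:
h(Active) = 0.5·h(Active) + 0.1·0 + 0.25·h(Reactivated) + 0.15·1
h(Reactivated) = 0.3·h(Active) + 0.2·0 + 0.25·h(Reactivated) + 0.25·1
Solving: h(Active) = 0.5833, h(Reactivated) = 0.5667.
Starting from Reactivated, the probability is 0.5667.

0.5667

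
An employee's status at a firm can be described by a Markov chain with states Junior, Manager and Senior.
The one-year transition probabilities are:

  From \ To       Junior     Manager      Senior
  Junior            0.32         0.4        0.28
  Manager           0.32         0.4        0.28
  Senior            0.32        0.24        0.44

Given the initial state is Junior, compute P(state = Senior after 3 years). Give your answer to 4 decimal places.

Propagate the distribution vector 3 years from Junior.
After 0 years: (1.0000, 0.0000, 0.0000)
After 1 year: (0.3200, 0.4000, 0.2800)
After 2 years: (0.3200, 0.3552, 0.3248)
After 3 years: (0.3200, 0.3480, 0.3320)
P(in Senior after 3 years) = 0.3320

0.3320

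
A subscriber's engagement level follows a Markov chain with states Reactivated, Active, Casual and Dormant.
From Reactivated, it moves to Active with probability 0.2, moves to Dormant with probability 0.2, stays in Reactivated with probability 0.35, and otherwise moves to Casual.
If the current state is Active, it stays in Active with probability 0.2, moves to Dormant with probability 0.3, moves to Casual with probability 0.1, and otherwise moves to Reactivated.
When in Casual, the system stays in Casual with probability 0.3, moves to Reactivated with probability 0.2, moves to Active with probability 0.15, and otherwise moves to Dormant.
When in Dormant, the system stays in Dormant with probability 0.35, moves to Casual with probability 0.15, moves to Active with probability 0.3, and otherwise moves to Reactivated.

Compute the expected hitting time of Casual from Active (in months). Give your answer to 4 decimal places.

Let t(s) be the expected number of months to first reach Casual from state s, with t(Casual) = 0. Conditioning on the first month:
t(Reactivated) = 1 + 0.35·t(Reactivated) + 0.2·t(Active) + 0.2·t(Dormant)
t(Active) = 1 + 0.4·t(Reactivated) + 0.2·t(Active) + 0.3·t(Dormant)
t(Dormant) = 1 + 0.2·t(Reactivated) + 0.3·t(Active) + 0.35·t(Dormant)
Solving: t(Reactivated) = 5.2665, t(Active) = 6.1285, t(Dormant) = 5.9875.
Expected months from Active to Casual: 6.1285.

6.1285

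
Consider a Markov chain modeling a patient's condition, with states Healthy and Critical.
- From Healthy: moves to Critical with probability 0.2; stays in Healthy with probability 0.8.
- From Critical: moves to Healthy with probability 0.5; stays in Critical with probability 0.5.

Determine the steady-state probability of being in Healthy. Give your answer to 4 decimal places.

0.7143

Let the stationary distribution be π with π = πP and π_1 + π_2 = 1.
π_1 = 0.8·π_1 + 0.5·π_2
Solving with the normalization constraint gives π = (0.7143, 0.2857).
So the stationary probability of Healthy is 0.7143.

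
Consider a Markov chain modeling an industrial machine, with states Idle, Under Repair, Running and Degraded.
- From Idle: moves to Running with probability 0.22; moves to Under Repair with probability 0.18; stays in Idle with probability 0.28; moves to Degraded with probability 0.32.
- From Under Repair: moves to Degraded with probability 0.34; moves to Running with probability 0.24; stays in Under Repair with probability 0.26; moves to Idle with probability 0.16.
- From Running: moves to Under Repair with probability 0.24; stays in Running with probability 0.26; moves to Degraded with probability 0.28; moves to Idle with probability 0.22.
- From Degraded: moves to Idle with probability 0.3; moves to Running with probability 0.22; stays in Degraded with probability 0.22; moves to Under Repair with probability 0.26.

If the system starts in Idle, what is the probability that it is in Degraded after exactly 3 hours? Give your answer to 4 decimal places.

Propagate the distribution vector 3 hours from Idle.
After 0 hours: (1.0000, 0.0000, 0.0000, 0.0000)
After 1 hour: (0.2800, 0.1800, 0.2200, 0.3200)
After 2 hours: (0.2516, 0.2332, 0.2324, 0.2828)
After 3 hours: (0.2437, 0.2352, 0.2340, 0.2871)
P(in Degraded after 3 hours) = 0.2871

0.2871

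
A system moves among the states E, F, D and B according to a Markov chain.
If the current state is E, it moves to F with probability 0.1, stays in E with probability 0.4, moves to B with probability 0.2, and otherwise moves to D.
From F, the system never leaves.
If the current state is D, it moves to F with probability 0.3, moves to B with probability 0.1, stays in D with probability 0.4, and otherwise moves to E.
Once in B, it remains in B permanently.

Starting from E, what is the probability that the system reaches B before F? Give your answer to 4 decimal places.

0.5000

Let h(s) be the probability of absorption at B starting from transient state s. Then h(B) = 1 and h(F) = 0. By first-step analysis:
h(E) = 0.4·h(E) + 0.1·0 + 0.3·h(D) + 0.2·1
h(D) = 0.2·h(E) + 0.3·0 + 0.4·h(D) + 0.1·1
Solving: h(E) = 0.5000, h(D) = 0.3333.
Starting from E, the probability is 0.5000.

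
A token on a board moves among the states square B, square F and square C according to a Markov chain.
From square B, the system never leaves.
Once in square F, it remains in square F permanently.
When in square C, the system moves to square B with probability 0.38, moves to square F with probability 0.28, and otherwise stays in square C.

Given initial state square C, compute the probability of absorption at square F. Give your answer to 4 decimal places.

0.4242

Let h(s) be the probability of absorption at square F starting from transient state s. Then h(square F) = 1 and h(square B) = 0. By first-step analysis:
h(square C) = 0.38·0 + 0.28·1 + 0.34·h(square C)
Solving: h(square C) = 0.4242.
Starting from square C, the probability is 0.4242.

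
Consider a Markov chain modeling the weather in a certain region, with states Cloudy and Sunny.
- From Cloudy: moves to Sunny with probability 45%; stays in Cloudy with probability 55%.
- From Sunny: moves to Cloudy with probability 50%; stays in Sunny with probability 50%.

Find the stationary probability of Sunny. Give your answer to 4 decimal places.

Let the stationary distribution be π with π = πP and π_1 + π_2 = 1.
π_1 = 0.55·π_1 + 0.5·π_2
Solving with the normalization constraint gives π = (0.5263, 0.4737).
So the stationary probability of Sunny is 0.4737.

0.4737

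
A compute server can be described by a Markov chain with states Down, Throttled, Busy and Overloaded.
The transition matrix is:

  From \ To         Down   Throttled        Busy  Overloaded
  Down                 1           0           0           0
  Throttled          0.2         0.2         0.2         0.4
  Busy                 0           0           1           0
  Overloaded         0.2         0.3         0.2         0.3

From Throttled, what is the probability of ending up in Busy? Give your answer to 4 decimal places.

0.5000

Let h(s) be the probability of absorption at Busy starting from transient state s. Then h(Busy) = 1 and h(Down) = 0. By first-step analysis:
h(Throttled) = 0.2·0 + 0.2·h(Throttled) + 0.2·1 + 0.4·h(Overloaded)
h(Overloaded) = 0.2·0 + 0.3·h(Throttled) + 0.2·1 + 0.3·h(Overloaded)
Solving: h(Throttled) = 0.5000, h(Overloaded) = 0.5000.
Starting from Throttled, the probability is 0.5000.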